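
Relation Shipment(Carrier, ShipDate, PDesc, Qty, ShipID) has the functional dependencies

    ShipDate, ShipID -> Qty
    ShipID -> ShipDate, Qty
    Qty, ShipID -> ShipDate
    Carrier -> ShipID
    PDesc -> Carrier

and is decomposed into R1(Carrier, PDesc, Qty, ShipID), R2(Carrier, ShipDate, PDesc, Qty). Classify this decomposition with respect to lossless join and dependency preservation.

lossless but not dependency-preserving

Lossless test: (Carrier, PDesc, Qty)⁺ = {Carrier, ShipDate, PDesc, Qty, ShipID}, which contains all of one fragment — lossless.
Dependency preservation: the restricted closure of {ShipID} across the fragments never reaches {ShipDate, Qty}, so ShipID → ShipDate, Qty cannot be enforced without a join — not preserved.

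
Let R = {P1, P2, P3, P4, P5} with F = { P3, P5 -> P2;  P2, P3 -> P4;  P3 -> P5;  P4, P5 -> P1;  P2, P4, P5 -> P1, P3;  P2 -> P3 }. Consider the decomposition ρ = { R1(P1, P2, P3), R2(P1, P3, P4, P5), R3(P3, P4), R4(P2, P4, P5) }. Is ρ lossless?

Chase test. Columns are P1, P2, P3, P4, P5; row i has aⱼ where attribute j ∈ Ri, else bᵢⱼ.
Initial tableau (one row per fragment):
  row 1: a1 a2 a3 b14 b15
  row 2: a1 b22 a3 a4 a5
  row 3: b31 b32 a3 a4 b35
  row 4: b41 a2 b43 a4 a5
Rows 1 and 2 agree on P3; apply P3→P5 and equate their P5 entries.
Rows 1 and 3 agree on P3; apply P3→P5 and equate their P5 entries.
Rows 2 and 3 agree on P4, P5; apply P4, P5→P1 and equate their P1 entries.
Rows 2 and 4 agree on P4, P5; apply P4, P5→P1 and equate their P1 entries.
Rows 1 and 4 agree on P2; apply P2→P3 and equate their P3 entries.
Rows 1 and 2 agree on P3, P5; apply P3, P5→P2 and equate their P2 entries.
Rows 1 and 3 agree on P3, P5; apply P3, P5→P2 and equate their P2 entries.
Rows 1 and 2 agree on P2, P3; apply P2, P3→P4 and equate their P4 entries.
Row 1 is now all distinguished symbols — the join is lossless.

Yes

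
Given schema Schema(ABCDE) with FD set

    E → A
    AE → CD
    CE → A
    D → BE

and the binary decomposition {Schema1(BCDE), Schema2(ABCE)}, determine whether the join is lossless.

Common attributes: Schema1 ∩ Schema2 = {BCE}.
Closure of {BCE}: E → A applies, adding A; AE → CD applies, adding D. So (BCE)⁺ = {ABCDE}.
This closure contains every attribute of Schema1, so Schema1 ∩ Schema2 → Schema1. The join is lossless.

Yes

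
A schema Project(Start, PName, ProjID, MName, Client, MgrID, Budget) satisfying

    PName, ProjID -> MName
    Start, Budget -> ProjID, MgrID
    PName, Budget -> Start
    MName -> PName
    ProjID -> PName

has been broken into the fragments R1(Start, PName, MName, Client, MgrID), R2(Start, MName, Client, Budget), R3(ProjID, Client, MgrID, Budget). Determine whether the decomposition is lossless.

Chase test. Columns are Start, PName, ProjID, MName, Client, MgrID, Budget; row i has aⱼ where attribute j ∈ Ri, else bᵢⱼ.
Initial tableau (one row per fragment):
  row 1: a1 a2 b13 a4 a5 a6 b17
  row 2: a1 b22 b23 a4 a5 b26 a7
  row 3: b31 b32 a3 b34 a5 a6 a7
Rows 1 and 2 agree on MName; apply MName→PName and equate their PName entries.
No row becomes fully distinguished — the join is lossy.

No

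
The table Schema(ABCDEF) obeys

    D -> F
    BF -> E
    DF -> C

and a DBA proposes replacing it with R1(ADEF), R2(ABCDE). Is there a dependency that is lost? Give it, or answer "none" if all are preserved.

BF -> E

Check BF → E: no single fragment contains all of {BEF}, and the restricted closure of {BF} across the fragments never reaches {E}.
D → F is preserved.
DF → C is preserved.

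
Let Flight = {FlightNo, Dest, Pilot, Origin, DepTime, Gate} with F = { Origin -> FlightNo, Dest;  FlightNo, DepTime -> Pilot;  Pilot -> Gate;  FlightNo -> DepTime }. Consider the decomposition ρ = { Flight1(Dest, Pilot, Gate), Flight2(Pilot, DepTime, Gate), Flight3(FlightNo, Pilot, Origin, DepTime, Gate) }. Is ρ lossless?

No

Chase test. Columns are FlightNo, Dest, Pilot, Origin, DepTime, Gate; row i has aⱼ where attribute j ∈ Flighti, else bᵢⱼ.
Initial tableau (one row per fragment):
  row 1: b11 a2 a3 b14 b15 a6
  row 2: b21 b22 a3 b24 a5 a6
  row 3: a1 b32 a3 a4 a5 a6
No row becomes fully distinguished — the join is lossy.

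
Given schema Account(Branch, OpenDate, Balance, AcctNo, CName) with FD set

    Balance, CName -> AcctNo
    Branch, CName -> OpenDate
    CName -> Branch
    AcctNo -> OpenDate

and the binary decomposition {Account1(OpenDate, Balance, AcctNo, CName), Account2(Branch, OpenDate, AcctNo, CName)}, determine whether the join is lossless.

Common attributes: Account1 ∩ Account2 = {OpenDate, AcctNo, CName}.
Closure of {OpenDate, AcctNo, CName}: CName → Branch applies, adding Branch. So (OpenDate, AcctNo, CName)⁺ = {Branch, OpenDate, AcctNo, CName}.
This closure contains every attribute of Account2, so Account1 ∩ Account2 → Account2. The join is lossless.

Yes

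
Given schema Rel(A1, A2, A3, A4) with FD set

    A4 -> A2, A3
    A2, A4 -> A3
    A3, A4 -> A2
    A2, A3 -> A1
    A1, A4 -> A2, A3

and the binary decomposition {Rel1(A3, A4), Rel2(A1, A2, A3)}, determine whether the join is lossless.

No

Common attributes: Rel1 ∩ Rel2 = {A3}.
No dependency enlarges {A3}, so (A3)⁺ = {A3}.
The closure contains neither all of Rel1 = {A3, A4} nor all of Rel2 = {A1, A2, A3}, so the common attributes are not a superkey of either fragment. The join is lossy.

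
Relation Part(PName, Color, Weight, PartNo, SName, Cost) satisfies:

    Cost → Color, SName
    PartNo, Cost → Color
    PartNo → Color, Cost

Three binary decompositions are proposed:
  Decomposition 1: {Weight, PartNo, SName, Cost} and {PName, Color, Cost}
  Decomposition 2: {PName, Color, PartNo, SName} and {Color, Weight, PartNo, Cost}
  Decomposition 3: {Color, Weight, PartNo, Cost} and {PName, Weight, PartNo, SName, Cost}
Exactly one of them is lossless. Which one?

Decomposition 1: common = {Cost}, closure = {Color, SName, Cost} → lossy.
Decomposition 2: common = {Color, PartNo}, closure = {Color, PartNo, SName, Cost} → lossy.
Decomposition 3: common = {Weight, PartNo, Cost}, closure = {Color, Weight, PartNo, SName, Cost} → lossless.

Decomposition 3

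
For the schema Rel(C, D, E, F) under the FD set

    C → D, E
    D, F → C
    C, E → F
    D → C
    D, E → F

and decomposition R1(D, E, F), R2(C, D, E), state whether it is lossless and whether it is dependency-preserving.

Lossless test: (D, E)⁺ = {C, D, E, F}, which contains all of one fragment — lossless.
Dependency preservation: D, F → C; C, E → F are not contained in any single fragment, but the restricted closure of each left-hand side across the fragments still reaches the right-hand side; the remaining FDs each lie inside some fragment. All dependencies are preserved.

lossless and dependency-preserving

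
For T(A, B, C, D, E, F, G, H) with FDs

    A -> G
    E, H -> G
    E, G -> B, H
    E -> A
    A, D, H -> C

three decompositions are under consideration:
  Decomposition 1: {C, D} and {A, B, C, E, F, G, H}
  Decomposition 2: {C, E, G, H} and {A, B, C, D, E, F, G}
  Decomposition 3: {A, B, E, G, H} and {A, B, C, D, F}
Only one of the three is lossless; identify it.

Decomposition 2

Decomposition 1: common = {C}, closure = {C} → lossy.
Decomposition 2: common = {C, E, G}, closure = {A, B, C, E, G, H} → lossless.
Decomposition 3: common = {A, B}, closure = {A, B, G} → lossy.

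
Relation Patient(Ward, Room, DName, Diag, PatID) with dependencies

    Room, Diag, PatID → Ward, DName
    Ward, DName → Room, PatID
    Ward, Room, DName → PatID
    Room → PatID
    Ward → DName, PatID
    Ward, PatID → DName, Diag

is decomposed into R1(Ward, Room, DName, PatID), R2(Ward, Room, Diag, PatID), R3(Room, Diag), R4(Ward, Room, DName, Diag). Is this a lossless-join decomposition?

Chase test. Columns are Ward, Room, DName, Diag, PatID; row i has aⱼ where attribute j ∈ Ri, else bᵢⱼ.
Initial tableau (one row per fragment):
  row 1: a1 a2 a3 b14 a5
  row 2: a1 a2 b23 a4 a5
  row 3: b31 a2 b33 a4 b35
  row 4: a1 a2 a3 a4 b45
Rows 1 and 4 agree on Ward, DName; apply Ward, DName→Room, PatID and equate their Room, PatID entries.
Rows 1 and 3 agree on Room; apply Room→PatID and equate their PatID entries.
Rows 1 and 2 agree on Ward; apply Ward→DName, PatID and equate their DName, PatID entries.
Rows 1 and 2 agree on Ward, PatID; apply Ward, PatID→DName, Diag and equate their DName, Diag entries.
Rows 1 and 3 agree on Room, Diag, PatID; apply Room, Diag, PatID→Ward, DName and equate their Ward, DName entries.
Row 1 is now all distinguished symbols — the join is lossless.

Yes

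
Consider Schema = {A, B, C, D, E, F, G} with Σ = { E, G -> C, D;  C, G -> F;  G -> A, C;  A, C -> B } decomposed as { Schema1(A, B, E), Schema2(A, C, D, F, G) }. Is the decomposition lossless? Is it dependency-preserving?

lossy and not dependency-preserving

Lossless test: (A)⁺ = {A}, which is a superkey of neither fragment — lossy.
Dependency preservation: the restricted closure of {E, G} across the fragments never reaches {C, D}, so E, G → C, D cannot be enforced without a join — not preserved.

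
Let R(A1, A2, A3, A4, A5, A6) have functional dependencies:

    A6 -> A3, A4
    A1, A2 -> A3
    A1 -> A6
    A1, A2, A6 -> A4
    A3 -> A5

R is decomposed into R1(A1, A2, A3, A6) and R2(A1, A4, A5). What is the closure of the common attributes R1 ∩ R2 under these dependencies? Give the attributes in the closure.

A1, A3, A4, A5, A6

R1 ∩ R2 = {A1}.
A1 → A6 applies, adding A6
A6 → A3, A4 applies, adding A3, A4
A3 → A5 applies, adding A5
Closure: {A1, A3, A4, A5, A6}.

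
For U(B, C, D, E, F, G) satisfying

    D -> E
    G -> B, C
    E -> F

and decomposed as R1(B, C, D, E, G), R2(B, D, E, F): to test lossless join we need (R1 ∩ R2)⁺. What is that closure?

R1 ∩ R2 = {B, D, E}.
E → F applies, adding F
Closure: {B, D, E, F}.

B, D, E, F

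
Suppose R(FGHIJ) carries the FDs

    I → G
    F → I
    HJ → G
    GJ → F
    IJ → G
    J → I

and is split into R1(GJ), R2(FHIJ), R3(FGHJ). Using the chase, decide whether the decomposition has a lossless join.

Yes

Chase test. Columns are FGHIJ; row i has aⱼ where attribute j ∈ Ri, else bᵢⱼ.
Initial tableau (one row per fragment):
  row 1: b11 a2 b13 b14 a5
  row 2: a1 b22 a3 a4 a5
  row 3: a1 a2 a3 b34 a5
Rows 2 and 3 agree on F; apply F→I and equate their I entries.
Rows 2 and 3 agree on HJ; apply HJ→G and equate their G entries.
Rows 1 and 2 agree on GJ; apply GJ→F and equate their F entries.
Rows 1 and 2 agree on J; apply J→I and equate their I entries.
Row 2 is now all distinguished symbols — the join is lossless.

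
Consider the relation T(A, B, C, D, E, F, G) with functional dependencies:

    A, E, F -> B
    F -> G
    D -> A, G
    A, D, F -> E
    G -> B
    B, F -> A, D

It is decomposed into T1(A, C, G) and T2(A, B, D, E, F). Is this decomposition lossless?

No

Common attributes: T1 ∩ T2 = {A}.
No dependency enlarges {A}, so (A)⁺ = {A}.
The closure contains neither all of T1 = {A, C, G} nor all of T2 = {A, B, D, E, F}, so the common attributes are not a superkey of either fragment. The join is lossy.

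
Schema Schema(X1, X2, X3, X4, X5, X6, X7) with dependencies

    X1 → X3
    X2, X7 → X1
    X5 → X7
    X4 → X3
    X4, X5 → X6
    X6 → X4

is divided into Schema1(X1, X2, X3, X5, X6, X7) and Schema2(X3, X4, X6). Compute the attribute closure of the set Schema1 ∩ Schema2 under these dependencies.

Schema1 ∩ Schema2 = {X3, X6}.
X6 → X4 applies, adding X4
Closure: {X3, X4, X6}.

X3, X4, X6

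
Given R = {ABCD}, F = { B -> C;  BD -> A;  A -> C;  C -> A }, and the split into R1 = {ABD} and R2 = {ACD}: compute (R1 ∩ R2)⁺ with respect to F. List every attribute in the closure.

R1 ∩ R2 = {AD}.
A → C applies, adding C
Closure: {ACD}.

ACD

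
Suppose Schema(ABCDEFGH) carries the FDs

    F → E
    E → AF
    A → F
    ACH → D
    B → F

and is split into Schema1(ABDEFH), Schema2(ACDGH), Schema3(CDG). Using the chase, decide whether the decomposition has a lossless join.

Chase test. Columns are ABCDEFGH; row i has aⱼ where attribute j ∈ Schemai, else bᵢⱼ.
Initial tableau (one row per fragment):
  row 1: a1 a2 b13 a4 a5 a6 b17 a8
  row 2: a1 b22 a3 a4 b25 b26 a7 a8
  row 3: b31 b32 a3 a4 b35 b36 a7 b38
Rows 1 and 2 agree on A; apply A→F and equate their F entries.
Rows 1 and 2 agree on F; apply F→E and equate their E entries.
No row becomes fully distinguished — the join is lossy.

No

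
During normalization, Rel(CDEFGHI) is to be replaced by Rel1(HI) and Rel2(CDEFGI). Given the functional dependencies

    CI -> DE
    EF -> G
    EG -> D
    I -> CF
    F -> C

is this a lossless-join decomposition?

Yes

Common attributes: Rel1 ∩ Rel2 = {I}.
Closure of {I}: I → CF applies, adding CF; CI → DE applies, adding DE; EF → G applies, adding G. So (I)⁺ = {CDEFGI}.
This closure contains every attribute of Rel2, so Rel1 ∩ Rel2 → Rel2. The join is lossless.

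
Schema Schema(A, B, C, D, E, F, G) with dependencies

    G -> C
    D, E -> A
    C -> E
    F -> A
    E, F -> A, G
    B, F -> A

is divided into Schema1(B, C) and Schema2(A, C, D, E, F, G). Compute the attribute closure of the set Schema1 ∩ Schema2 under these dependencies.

Schema1 ∩ Schema2 = {C}.
C → E applies, adding E
Closure: {C, E}.

C, E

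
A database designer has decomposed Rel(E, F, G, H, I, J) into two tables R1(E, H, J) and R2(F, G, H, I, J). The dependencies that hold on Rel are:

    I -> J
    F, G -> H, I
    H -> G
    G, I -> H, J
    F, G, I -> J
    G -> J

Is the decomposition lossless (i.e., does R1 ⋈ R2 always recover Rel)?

No

Common attributes: R1 ∩ R2 = {H, J}.
Closure of {H, J}: H → G applies, adding G. So (H, J)⁺ = {G, H, J}.
The closure contains neither all of R1 = {E, H, J} nor all of R2 = {F, G, H, I, J}, so the common attributes are not a superkey of either fragment. The join is lossy.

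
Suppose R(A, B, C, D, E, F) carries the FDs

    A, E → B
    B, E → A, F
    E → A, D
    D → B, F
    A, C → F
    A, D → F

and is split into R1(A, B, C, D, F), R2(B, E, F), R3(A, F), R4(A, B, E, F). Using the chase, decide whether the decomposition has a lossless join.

No

Chase test. Columns are A, B, C, D, E, F; row i has aⱼ where attribute j ∈ Ri, else bᵢⱼ.
Initial tableau (one row per fragment):
  row 1: a1 a2 a3 a4 b15 a6
  row 2: b21 a2 b23 b24 a5 a6
  row 3: a1 b32 b33 b34 b35 a6
  row 4: a1 a2 b43 b44 a5 a6
Rows 2 and 4 agree on B, E; apply B, E→A, F and equate their A, F entries.
Rows 2 and 4 agree on E; apply E→A, D and equate their A, D entries.
No row becomes fully distinguished — the join is lossy.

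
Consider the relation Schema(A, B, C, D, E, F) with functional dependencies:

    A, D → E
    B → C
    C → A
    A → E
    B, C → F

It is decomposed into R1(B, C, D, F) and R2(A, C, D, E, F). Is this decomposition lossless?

Yes

Common attributes: R1 ∩ R2 = {C, D, F}.
Closure of {C, D, F}: C → A applies, adding A; A → E applies, adding E. So (C, D, F)⁺ = {A, C, D, E, F}.
This closure contains every attribute of R2, so R1 ∩ R2 → R2. The join is lossless.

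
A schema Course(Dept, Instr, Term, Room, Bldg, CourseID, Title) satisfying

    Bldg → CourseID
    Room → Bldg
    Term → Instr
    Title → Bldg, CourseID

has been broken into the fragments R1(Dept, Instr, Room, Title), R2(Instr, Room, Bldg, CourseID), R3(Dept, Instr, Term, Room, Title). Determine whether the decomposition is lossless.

Chase test. Columns are Dept, Instr, Term, Room, Bldg, CourseID, Title; row i has aⱼ where attribute j ∈ Ri, else bᵢⱼ.
Initial tableau (one row per fragment):
  row 1: a1 a2 b13 a4 b15 b16 a7
  row 2: b21 a2 b23 a4 a5 a6 b27
  row 3: a1 a2 a3 a4 b35 b36 a7
Rows 1 and 2 agree on Room; apply Room→Bldg and equate their Bldg entries.
Rows 1 and 3 agree on Room; apply Room→Bldg and equate their Bldg entries.
Rows 1 and 3 agree on Title; apply Title→Bldg, CourseID and equate their Bldg, CourseID entries.
Rows 1 and 2 agree on Bldg; apply Bldg→CourseID and equate their CourseID entries.
Row 3 is now all distinguished symbols — the join is lossless.

Yes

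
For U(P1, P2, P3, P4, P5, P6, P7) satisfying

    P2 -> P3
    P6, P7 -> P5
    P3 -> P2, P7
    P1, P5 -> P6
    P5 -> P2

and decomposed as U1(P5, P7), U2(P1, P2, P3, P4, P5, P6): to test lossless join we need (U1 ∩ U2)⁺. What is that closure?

P2, P3, P5, P7

U1 ∩ U2 = {P5}.
P5 → P2 applies, adding P2
P2 → P3 applies, adding P3
P3 → P2, P7 applies, adding P7
Closure: {P2, P3, P5, P7}.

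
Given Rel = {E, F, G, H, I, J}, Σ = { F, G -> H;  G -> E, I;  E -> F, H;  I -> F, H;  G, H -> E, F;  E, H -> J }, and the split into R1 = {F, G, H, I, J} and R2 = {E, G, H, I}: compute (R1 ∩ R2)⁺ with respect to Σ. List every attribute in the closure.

E, F, G, H, I, J

R1 ∩ R2 = {G, H, I}.
G → E, I applies, adding E
E → F, H applies, adding F
E, H → J applies, adding J
Closure: {E, F, G, H, I, J}.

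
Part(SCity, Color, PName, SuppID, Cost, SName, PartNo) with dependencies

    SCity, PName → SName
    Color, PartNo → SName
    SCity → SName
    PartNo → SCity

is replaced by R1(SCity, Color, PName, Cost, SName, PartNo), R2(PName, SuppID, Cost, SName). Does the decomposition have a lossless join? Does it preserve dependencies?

Lossless test: (PName, Cost, SName)⁺ = {PName, Cost, SName}, which is a superkey of neither fragment — lossy.
Dependency preservation: every FD's attributes lie within a single fragment, so each can be enforced locally — preserved.

lossy but dependency-preserving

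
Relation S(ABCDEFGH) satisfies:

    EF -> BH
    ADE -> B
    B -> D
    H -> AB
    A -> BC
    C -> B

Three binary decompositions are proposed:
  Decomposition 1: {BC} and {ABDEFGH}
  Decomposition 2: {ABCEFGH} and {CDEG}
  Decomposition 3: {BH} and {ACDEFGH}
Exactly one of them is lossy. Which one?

Decomposition 1: common = {B}, closure = {BD} → lossy.
Decomposition 2: common = {CEG}, closure = {BCDEG} → lossless.
Decomposition 3: common = {H}, closure = {ABCDH} → lossless.

Decomposition 1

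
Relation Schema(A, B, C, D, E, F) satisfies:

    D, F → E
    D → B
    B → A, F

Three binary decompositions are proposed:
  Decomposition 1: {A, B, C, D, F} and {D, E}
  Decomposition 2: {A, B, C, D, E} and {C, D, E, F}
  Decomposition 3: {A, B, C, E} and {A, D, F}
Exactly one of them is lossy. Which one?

Decomposition 1: common = {D}, closure = {A, B, D, E, F} → lossless.
Decomposition 2: common = {C, D, E}, closure = {A, B, C, D, E, F} → lossless.
Decomposition 3: common = {A}, closure = {A} → lossy.

Decomposition 3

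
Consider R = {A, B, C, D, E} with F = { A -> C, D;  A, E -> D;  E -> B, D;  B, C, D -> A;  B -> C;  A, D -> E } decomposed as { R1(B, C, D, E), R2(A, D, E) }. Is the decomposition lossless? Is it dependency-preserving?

Lossless test: (D, E)⁺ = {A, B, C, D, E}, which contains all of one fragment — lossless.
Dependency preservation: A → C, D; B, C, D → A are not contained in any single fragment, but the restricted closure of each left-hand side across the fragments still reaches the right-hand side; the remaining FDs each lie inside some fragment. All dependencies are preserved.

lossless and dependency-preserving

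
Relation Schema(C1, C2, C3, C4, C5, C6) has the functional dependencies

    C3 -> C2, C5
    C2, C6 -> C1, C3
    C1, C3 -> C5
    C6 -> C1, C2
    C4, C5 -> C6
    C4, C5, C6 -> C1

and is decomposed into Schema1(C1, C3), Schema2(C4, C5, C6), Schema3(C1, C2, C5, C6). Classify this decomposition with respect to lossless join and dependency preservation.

lossy and not dependency-preserving

Lossless test (chase): Rows 2 and 3 agree on C6; apply C6→C1, C2 and equate their C1, C2 entries. Rows 2 and 3 agree on C2, C6; apply C2, C6→C1, C3 and equate their C1, C3 entries. No row becomes fully distinguished — the join is lossy.
Dependency preservation: the restricted closure of {C3} across the fragments never reaches {C2, C5}, so C3 → C2, C5 cannot be enforced without a join — not preserved.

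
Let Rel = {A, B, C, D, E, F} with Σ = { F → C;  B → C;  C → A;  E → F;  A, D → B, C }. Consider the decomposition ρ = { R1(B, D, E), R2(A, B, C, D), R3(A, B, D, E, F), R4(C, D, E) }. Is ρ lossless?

Chase test. Columns are A, B, C, D, E, F; row i has aⱼ where attribute j ∈ Ri, else bᵢⱼ.
Initial tableau (one row per fragment):
  row 1: b11 a2 b13 a4 a5 b16
  row 2: a1 a2 a3 a4 b25 b26
  row 3: a1 a2 b33 a4 a5 a6
  row 4: b41 b42 a3 a4 a5 b46
Rows 1 and 2 agree on B; apply B→C and equate their C entries.
Rows 1 and 3 agree on B; apply B→C and equate their C entries.
Rows 1 and 2 agree on C; apply C→A and equate their A entries.
Rows 1 and 4 agree on C; apply C→A and equate their A entries.
Rows 1 and 3 agree on E; apply E→F and equate their F entries.
Rows 1 and 4 agree on E; apply E→F and equate their F entries.
Rows 1 and 4 agree on A, D; apply A, D→B, C and equate their B, C entries.
Row 1 is now all distinguished symbols — the join is lossless.

Yes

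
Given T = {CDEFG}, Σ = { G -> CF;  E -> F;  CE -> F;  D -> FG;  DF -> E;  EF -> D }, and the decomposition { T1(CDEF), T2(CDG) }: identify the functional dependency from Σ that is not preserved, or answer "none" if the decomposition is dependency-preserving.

G -> CF

Check G → CF: no single fragment contains all of {CFG}, and the restricted closure of {G} across the fragments never reaches {CF}.
E → F is preserved.
CE → F is preserved.
D → FG is preserved.
DF → E is preserved.
EF → D is preserved.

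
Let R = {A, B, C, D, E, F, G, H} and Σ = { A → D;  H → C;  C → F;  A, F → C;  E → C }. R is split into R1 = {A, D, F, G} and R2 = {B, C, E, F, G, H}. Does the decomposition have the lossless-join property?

Common attributes: R1 ∩ R2 = {F, G}.
No dependency enlarges {F, G}, so (F, G)⁺ = {F, G}.
The closure contains neither all of R1 = {A, D, F, G} nor all of R2 = {B, C, E, F, G, H}, so the common attributes are not a superkey of either fragment. The join is lossy.

No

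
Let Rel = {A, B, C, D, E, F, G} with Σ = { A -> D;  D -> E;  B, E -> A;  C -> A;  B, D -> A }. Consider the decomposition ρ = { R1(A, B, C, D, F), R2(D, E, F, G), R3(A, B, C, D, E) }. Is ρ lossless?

No

Chase test. Columns are A, B, C, D, E, F, G; row i has aⱼ where attribute j ∈ Ri, else bᵢⱼ.
Initial tableau (one row per fragment):
  row 1: a1 a2 a3 a4 b15 a6 b17
  row 2: b21 b22 b23 a4 a5 a6 a7
  row 3: a1 a2 a3 a4 a5 b36 b37
Rows 1 and 2 agree on D; apply D→E and equate their E entries.
No row becomes fully distinguished — the join is lossy.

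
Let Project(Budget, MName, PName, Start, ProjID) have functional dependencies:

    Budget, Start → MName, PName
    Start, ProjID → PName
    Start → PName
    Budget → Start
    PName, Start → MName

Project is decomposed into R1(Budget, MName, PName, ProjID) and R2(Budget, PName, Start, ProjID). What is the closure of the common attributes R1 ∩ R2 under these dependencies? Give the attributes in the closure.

R1 ∩ R2 = {Budget, PName, ProjID}.
Budget → Start applies, adding Start
PName, Start → MName applies, adding MName
Closure: {Budget, MName, PName, Start, ProjID}.

Budget, MName, PName, Start, ProjID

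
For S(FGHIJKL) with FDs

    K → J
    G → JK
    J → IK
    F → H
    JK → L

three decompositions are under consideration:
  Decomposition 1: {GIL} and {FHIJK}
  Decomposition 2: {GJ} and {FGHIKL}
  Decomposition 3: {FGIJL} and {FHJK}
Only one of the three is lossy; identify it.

Decomposition 1

Decomposition 1: common = {I}, closure = {I} → lossy.
Decomposition 2: common = {G}, closure = {GIJKL} → lossless.
Decomposition 3: common = {FJ}, closure = {FHIJKL} → lossless.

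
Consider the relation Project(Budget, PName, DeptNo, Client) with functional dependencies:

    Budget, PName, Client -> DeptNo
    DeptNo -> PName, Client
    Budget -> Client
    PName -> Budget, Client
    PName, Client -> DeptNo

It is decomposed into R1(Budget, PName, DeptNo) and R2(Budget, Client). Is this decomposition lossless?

Yes

Common attributes: R1 ∩ R2 = {Budget}.
Closure of {Budget}: Budget → Client applies, adding Client. So (Budget)⁺ = {Budget, Client}.
This closure contains every attribute of R2, so R1 ∩ R2 → R2. The join is lossless.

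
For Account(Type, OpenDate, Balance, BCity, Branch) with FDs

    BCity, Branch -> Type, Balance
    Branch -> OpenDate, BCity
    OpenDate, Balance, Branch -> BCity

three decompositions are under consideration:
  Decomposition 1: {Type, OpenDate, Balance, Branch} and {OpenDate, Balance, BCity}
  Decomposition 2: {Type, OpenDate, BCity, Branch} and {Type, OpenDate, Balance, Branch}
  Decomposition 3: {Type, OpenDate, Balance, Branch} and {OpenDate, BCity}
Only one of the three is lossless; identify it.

Decomposition 1: common = {OpenDate, Balance}, closure = {OpenDate, Balance} → lossy.
Decomposition 2: common = {Type, OpenDate, Branch}, closure = {Type, OpenDate, Balance, BCity, Branch} → lossless.
Decomposition 3: common = {OpenDate}, closure = {OpenDate} → lossy.

Decomposition 2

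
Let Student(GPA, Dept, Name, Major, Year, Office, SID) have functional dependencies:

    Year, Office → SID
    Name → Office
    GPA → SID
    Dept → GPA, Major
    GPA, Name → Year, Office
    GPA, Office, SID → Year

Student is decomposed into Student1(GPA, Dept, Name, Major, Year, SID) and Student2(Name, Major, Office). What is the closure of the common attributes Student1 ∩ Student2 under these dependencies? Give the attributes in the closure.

Name, Major, Office

Student1 ∩ Student2 = {Name, Major}.
Name → Office applies, adding Office
Closure: {Name, Major, Office}.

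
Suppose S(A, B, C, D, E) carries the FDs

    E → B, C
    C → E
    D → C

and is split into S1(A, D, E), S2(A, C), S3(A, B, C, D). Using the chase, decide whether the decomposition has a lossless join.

Yes

Chase test. Columns are A, B, C, D, E; row i has aⱼ where attribute j ∈ Si, else bᵢⱼ.
Initial tableau (one row per fragment):
  row 1: a1 b12 b13 a4 a5
  row 2: a1 b22 a3 b24 b25
  row 3: a1 a2 a3 a4 b35
Rows 2 and 3 agree on C; apply C→E and equate their E entries.
Rows 1 and 3 agree on D; apply D→C and equate their C entries.
Rows 2 and 3 agree on E; apply E→B, C and equate their B, C entries.
Rows 1 and 2 agree on C; apply C→E and equate their E entries.
Rows 1 and 2 agree on E; apply E→B, C and equate their B, C entries.
Row 1 is now all distinguished symbols — the join is lossless.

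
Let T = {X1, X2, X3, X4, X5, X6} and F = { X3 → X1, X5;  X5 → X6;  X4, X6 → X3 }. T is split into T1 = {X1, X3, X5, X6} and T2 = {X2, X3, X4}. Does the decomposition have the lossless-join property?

Yes

Common attributes: T1 ∩ T2 = {X3}.
Closure of {X3}: X3 → X1, X5 applies, adding X1, X5; X5 → X6 applies, adding X6. So (X3)⁺ = {X1, X3, X5, X6}.
This closure contains every attribute of T1, so T1 ∩ T2 → T1. The join is lossless.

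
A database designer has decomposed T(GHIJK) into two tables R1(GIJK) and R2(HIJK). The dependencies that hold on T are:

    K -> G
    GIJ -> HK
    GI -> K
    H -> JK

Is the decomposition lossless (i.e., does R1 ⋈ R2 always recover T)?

Common attributes: R1 ∩ R2 = {IJK}.
Closure of {IJK}: K → G applies, adding G; GIJ → HK applies, adding H. So (IJK)⁺ = {GHIJK}.
This closure contains every attribute of R1, so R1 ∩ R2 → R1. The join is lossless.

Yes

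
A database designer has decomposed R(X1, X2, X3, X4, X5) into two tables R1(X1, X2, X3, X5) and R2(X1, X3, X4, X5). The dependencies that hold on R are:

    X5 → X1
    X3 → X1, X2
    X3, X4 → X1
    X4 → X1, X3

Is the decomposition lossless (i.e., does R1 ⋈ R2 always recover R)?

Yes

Common attributes: R1 ∩ R2 = {X1, X3, X5}.
Closure of {X1, X3, X5}: X3 → X1, X2 applies, adding X2. So (X1, X3, X5)⁺ = {X1, X2, X3, X5}.
This closure contains every attribute of R1, so R1 ∩ R2 → R1. The join is lossless.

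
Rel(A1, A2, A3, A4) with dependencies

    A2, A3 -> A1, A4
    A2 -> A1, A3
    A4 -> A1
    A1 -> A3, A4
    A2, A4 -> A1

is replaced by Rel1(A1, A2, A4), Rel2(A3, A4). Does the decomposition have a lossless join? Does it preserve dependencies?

Lossless test: (A4)⁺ = {A1, A3, A4}, which contains all of one fragment — lossless.
Dependency preservation: A2, A3 → A1, A4; A2 → A1, A3; A1 → A3, A4 are not contained in any single fragment, but the restricted closure of each left-hand side across the fragments still reaches the right-hand side; the remaining FDs each lie inside some fragment. All dependencies are preserved.

lossless and dependency-preserving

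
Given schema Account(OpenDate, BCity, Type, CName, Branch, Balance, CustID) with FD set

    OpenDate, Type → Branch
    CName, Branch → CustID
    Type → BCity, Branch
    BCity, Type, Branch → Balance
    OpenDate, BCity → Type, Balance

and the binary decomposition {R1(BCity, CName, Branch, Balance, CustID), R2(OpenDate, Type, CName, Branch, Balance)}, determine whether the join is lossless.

Common attributes: R1 ∩ R2 = {CName, Branch, Balance}.
Closure of {CName, Branch, Balance}: CName, Branch → CustID applies, adding CustID. So (CName, Branch, Balance)⁺ = {CName, Branch, Balance, CustID}.
The closure contains neither all of R1 = {BCity, CName, Branch, Balance, CustID} nor all of R2 = {OpenDate, Type, CName, Branch, Balance}, so the common attributes are not a superkey of either fragment. The join is lossy.

No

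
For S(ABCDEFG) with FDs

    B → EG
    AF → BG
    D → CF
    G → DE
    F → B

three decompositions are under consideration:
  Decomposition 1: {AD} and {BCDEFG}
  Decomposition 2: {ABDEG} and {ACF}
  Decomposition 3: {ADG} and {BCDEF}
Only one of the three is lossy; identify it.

Decomposition 1: common = {D}, closure = {BCDEFG} → lossless.
Decomposition 2: common = {A}, closure = {A} → lossy.
Decomposition 3: common = {D}, closure = {BCDEFG} → lossless.

Decomposition 2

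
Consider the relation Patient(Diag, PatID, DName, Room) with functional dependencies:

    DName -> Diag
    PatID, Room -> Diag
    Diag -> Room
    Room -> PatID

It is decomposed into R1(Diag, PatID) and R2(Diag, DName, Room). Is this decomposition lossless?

Yes

Common attributes: R1 ∩ R2 = {Diag}.
Closure of {Diag}: Diag → Room applies, adding Room; Room → PatID applies, adding PatID. So (Diag)⁺ = {Diag, PatID, Room}.
This closure contains every attribute of R1, so R1 ∩ R2 → R1. The join is lossless.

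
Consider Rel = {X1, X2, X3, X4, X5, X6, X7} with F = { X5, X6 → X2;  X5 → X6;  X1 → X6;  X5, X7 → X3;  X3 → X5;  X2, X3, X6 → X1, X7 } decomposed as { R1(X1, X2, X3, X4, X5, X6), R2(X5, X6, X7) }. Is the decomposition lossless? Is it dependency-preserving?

Lossless test: (X5, X6)⁺ = {X2, X5, X6}, which is a superkey of neither fragment — lossy.
Dependency preservation: the restricted closure of {X5, X7} across the fragments never reaches {X3}, so X5, X7 → X3 cannot be enforced without a join — not preserved.

lossy and not dependency-preserving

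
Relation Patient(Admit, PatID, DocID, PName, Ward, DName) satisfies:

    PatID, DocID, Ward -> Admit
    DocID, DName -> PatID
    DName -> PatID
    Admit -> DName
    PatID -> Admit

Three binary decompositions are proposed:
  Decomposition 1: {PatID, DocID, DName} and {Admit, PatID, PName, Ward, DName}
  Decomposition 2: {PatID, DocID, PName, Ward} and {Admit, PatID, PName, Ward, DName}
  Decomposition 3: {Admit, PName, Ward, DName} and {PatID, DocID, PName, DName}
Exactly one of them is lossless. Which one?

Decomposition 1: common = {PatID, DName}, closure = {Admit, PatID, DName} → lossy.
Decomposition 2: common = {PatID, PName, Ward}, closure = {Admit, PatID, PName, Ward, DName} → lossless.
Decomposition 3: common = {PName, DName}, closure = {Admit, PatID, PName, DName} → lossy.

Decomposition 2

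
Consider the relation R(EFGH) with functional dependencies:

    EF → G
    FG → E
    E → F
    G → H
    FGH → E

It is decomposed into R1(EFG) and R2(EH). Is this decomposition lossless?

Common attributes: R1 ∩ R2 = {E}.
Closure of {E}: E → F applies, adding F; EF → G applies, adding G; G → H applies, adding H. So (E)⁺ = {EFGH}.
This closure contains every attribute of R1, so R1 ∩ R2 → R1. The join is lossless.

Yes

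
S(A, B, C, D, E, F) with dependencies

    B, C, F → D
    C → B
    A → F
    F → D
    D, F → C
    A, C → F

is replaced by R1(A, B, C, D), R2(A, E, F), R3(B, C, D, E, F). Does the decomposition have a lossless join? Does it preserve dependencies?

lossless and dependency-preserving

Lossless test (chase): Rows 1 and 2 agree on A; apply A→F and equate their F entries. Rows 1 and 2 agree on F; apply F→D and equate their D entries. Rows 1 and 2 agree on D, F; apply D, F→C and equate their C entries. Rows 1 and 2 agree on C; apply C→B and equate their B entries. Row 2 is now all distinguished symbols — the join is lossless.
Dependency preservation: A, C → F is not contained in any single fragment, but the restricted closure of its left-hand side across the fragments still reaches the right-hand side; the remaining FDs each lie inside some fragment. All dependencies are preserved.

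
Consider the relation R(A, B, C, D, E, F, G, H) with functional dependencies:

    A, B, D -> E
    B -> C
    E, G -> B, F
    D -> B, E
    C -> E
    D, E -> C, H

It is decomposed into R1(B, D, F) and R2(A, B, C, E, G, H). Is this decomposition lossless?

No

Common attributes: R1 ∩ R2 = {B}.
Closure of {B}: B → C applies, adding C; C → E applies, adding E. So (B)⁺ = {B, C, E}.
The closure contains neither all of R1 = {B, D, F} nor all of R2 = {A, B, C, E, G, H}, so the common attributes are not a superkey of either fragment. The join is lossy.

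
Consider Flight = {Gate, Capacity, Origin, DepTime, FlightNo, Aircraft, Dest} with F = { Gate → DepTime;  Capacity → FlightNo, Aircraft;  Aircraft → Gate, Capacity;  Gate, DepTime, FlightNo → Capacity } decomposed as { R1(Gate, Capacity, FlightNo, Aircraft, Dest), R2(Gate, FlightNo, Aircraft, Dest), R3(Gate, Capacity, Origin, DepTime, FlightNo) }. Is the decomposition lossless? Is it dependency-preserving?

lossy but dependency-preserving

Lossless test (chase): Rows 1 and 2 agree on Gate; apply Gate→DepTime and equate their DepTime entries. Rows 1 and 3 agree on Gate; apply Gate→DepTime and equate their DepTime entries. Rows 1 and 3 agree on Capacity; apply Capacity→FlightNo, Aircraft and equate their FlightNo, Aircraft entries. Rows 1 and 2 agree on Aircraft; apply Aircraft→Gate, Capacity and equate their Gate, Capacity entries. No row becomes fully distinguished — the join is lossy.
Dependency preservation: every FD's attributes lie within a single fragment, so each can be enforced locally — preserved.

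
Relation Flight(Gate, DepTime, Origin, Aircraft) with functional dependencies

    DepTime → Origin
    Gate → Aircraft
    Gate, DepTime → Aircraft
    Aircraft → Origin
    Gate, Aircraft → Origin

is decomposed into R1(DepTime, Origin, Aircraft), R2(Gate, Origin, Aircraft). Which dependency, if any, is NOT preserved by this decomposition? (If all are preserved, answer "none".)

none

DepTime → Origin lies within R1.
Gate → Aircraft lies within R2.
Gate, DepTime → Aircraft: restricted closure across fragments reaches Aircraft.
Aircraft → Origin lies within R1.
Gate, Aircraft → Origin lies within R2.
Every dependency is enforceable on the fragments, so the decomposition is dependency-preserving.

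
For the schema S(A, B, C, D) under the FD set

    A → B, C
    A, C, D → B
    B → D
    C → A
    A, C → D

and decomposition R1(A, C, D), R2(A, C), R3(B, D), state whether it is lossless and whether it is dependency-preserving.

lossy and not dependency-preserving

Lossless test (chase): Rows 1 and 2 agree on A; apply A→B, C and equate their B, C entries. Rows 1 and 2 agree on B; apply B→D and equate their D entries. No row becomes fully distinguished — the join is lossy.
Dependency preservation: the restricted closure of {A} across the fragments never reaches {B, C}, so A → B, C cannot be enforced without a join — not preserved.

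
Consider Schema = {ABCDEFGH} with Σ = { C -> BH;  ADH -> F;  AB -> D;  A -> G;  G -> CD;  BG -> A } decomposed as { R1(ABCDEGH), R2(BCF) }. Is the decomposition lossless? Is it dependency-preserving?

Lossless test: (BC)⁺ = {BCH}, which is a superkey of neither fragment — lossy.
Dependency preservation: the restricted closure of {ADH} across the fragments never reaches {F}, so ADH → F cannot be enforced without a join — not preserved.

lossy and not dependency-preserving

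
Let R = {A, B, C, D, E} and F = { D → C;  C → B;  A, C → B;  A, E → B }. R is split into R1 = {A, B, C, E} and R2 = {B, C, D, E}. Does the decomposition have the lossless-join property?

Common attributes: R1 ∩ R2 = {B, C, E}.
No dependency enlarges {B, C, E}, so (B, C, E)⁺ = {B, C, E}.
The closure contains neither all of R1 = {A, B, C, E} nor all of R2 = {B, C, D, E}, so the common attributes are not a superkey of either fragment. The join is lossy.

No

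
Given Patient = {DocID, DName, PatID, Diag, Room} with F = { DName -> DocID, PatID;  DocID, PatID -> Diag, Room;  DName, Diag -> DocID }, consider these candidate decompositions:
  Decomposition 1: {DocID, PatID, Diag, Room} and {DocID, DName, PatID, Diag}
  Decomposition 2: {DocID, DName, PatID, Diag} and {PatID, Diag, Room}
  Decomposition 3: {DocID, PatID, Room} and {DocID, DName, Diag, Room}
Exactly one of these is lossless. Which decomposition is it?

Decomposition 1

Decomposition 1: common = {DocID, PatID, Diag}, closure = {DocID, PatID, Diag, Room} → lossless.
Decomposition 2: common = {PatID, Diag}, closure = {PatID, Diag} → lossy.
Decomposition 3: common = {DocID, Room}, closure = {DocID, Room} → lossy.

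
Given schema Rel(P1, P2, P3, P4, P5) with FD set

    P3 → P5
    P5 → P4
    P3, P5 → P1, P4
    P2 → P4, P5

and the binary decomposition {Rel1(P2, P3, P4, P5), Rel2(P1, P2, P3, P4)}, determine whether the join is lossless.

Yes

Common attributes: Rel1 ∩ Rel2 = {P2, P3, P4}.
Closure of {P2, P3, P4}: P3 → P5 applies, adding P5; P3, P5 → P1, P4 applies, adding P1. So (P2, P3, P4)⁺ = {P1, P2, P3, P4, P5}.
This closure contains every attribute of Rel1, so Rel1 ∩ Rel2 → Rel1. The join is lossless.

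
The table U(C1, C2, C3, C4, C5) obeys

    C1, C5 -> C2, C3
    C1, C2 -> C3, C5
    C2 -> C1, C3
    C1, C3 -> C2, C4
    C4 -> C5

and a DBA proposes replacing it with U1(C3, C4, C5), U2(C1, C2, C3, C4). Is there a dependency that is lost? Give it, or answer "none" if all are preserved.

Check C1, C5 → C2, C3: no single fragment contains all of {C1, C2, C3, C5}, and the restricted closure of {C1, C5} across the fragments never reaches {C2, C3}.
C1, C2 → C3, C5 is preserved.
C2 → C1, C3 is preserved.
C1, C3 → C2, C4 is preserved.
C4 → C5 is preserved.

C1, C5 -> C2, C3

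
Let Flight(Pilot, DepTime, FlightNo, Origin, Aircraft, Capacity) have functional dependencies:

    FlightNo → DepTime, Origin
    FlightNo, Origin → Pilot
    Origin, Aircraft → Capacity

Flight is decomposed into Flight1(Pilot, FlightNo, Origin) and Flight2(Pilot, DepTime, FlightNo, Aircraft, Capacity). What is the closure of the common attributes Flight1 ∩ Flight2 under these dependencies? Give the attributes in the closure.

Pilot, DepTime, FlightNo, Origin

Flight1 ∩ Flight2 = {Pilot, FlightNo}.
FlightNo → DepTime, Origin applies, adding DepTime, Origin
Closure: {Pilot, DepTime, FlightNo, Origin}.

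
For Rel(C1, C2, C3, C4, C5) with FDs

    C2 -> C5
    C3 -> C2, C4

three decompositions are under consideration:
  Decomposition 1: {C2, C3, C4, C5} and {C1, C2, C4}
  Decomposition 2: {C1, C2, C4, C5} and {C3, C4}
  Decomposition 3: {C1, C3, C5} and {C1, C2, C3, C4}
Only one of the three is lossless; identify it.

Decomposition 3

Decomposition 1: common = {C2, C4}, closure = {C2, C4, C5} → lossy.
Decomposition 2: common = {C4}, closure = {C4} → lossy.
Decomposition 3: common = {C1, C3}, closure = {C1, C2, C3, C4, C5} → lossless.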